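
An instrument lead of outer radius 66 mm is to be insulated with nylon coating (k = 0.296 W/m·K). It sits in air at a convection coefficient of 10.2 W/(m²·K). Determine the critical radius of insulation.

r_cr ≈ 29 mm

For a cylinder r_cr = k/h = 0.296/10.2
r_cr = 29 mm; since the bare radius (66 mm) is above r_cr, any added insulation will reduce heat loss.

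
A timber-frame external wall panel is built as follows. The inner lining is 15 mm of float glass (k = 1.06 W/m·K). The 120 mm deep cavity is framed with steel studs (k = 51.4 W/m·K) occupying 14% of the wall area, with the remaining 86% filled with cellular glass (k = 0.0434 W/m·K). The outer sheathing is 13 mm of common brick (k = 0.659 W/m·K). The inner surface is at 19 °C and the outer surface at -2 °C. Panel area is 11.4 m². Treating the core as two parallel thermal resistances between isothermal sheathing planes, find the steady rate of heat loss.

Sheathing layers in series; stud and cavity paths in parallel between them.
R_inner = 0.015/(1.06×11.4) = 0.001241 K/W
R_stud  = 0.12/(51.4×0.14×11.4) = 0.001463 K/W
R_cav   = 0.12/(0.0434×0.86×11.4) = 0.282 K/W
1/R_core = 1/R_stud + 1/R_cav → R_core = 0.001455 K/W
R_outer = 0.013/(0.659×11.4) = 0.00173 K/W
R_total = 0.004427 K/W
Q = ΔT/R_total = 21/0.004427

Q ≈ 4740 W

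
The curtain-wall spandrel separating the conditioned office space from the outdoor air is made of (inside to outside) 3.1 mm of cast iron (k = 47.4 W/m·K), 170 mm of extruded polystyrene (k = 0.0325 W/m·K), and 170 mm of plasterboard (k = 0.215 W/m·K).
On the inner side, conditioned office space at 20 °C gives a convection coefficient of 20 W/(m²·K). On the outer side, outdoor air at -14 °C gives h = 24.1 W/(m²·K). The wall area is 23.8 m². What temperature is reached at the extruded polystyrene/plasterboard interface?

Series thermal resistances:
R_inner film = 1/(h_i·A) = 1/(20×23.8) = 0.002101 K/W
R_cast iron = L/(kA) = 0.0031/(47.4×23.8) = 2.748×10^-6 K/W
R_extruded polystyrene = L/(kA) = 0.17/(0.0325×23.8) = 0.2198 K/W
R_plasterboard = L/(kA) = 0.17/(0.215×23.8) = 0.03322 K/W
R_outer film = 1/(h_o·A) = 1/(24.1×23.8) = 0.001743 K/W
R_total = 0.2568 K/W;  Q = ΔT/R_total = 34/0.2568 = 132.4 W
T_interface = T_inner − Q·ΣR(inner→interface) = 20 − 132×0.2219

T ≈ -9.37 °C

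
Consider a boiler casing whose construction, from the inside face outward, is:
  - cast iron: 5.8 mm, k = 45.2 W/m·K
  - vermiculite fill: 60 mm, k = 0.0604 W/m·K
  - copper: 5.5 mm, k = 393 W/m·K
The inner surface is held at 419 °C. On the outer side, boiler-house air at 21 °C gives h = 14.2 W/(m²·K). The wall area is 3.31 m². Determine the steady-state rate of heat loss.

Q ≈ 1240 W

Series thermal resistances:
R_cast iron = L/(kA) = 0.0058/(45.2×3.31) = 3.877×10^-5 K/W
R_vermiculite fill = L/(kA) = 0.06/(0.0604×3.31) = 0.3001 K/W
R_copper = L/(kA) = 0.0055/(393×3.31) = 4.228×10^-6 K/W
R_outer film = 1/(h_o·A) = 1/(14.2×3.31) = 0.02128 K/W
R_total = 0.3214 K/W
Q = ΔT / R_total = 398 / 0.3214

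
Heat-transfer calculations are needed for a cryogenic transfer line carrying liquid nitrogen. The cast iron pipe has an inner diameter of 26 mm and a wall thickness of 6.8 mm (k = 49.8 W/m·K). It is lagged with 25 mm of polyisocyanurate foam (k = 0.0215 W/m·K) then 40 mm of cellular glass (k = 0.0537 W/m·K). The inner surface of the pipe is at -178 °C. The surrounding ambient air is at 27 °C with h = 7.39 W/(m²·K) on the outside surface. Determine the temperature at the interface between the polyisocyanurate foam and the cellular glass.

Radial resistances (cylindrical: R_cond = ln(r_o/r_i)/(2πkL), R_conv = 1/(h·2πrL)):
R_cast iron pipe wall = ln(19.8/13)/(2π×49.8×1) = 0.001345 K/W
R_polyisocyanurate foam = ln(44.8/19.8)/(2π×0.0215×1) = 6.044 K/W
R_cellular glass = ln(84.8/44.8)/(2π×0.0537×1) = 1.891 K/W
R_outer film = 1/(h_o·2πr_oL) = 1/(7.39×2π×0.0848×1) = 0.254 K/W
R_total = 8.191 K/W
Q = ΔT/R_total = 205/8.191
Q = 25 W/m
T_interface = T_inner + Q·ΣR(inner→interface) = -178 + 25×6.046

T ≈ -26.7 °C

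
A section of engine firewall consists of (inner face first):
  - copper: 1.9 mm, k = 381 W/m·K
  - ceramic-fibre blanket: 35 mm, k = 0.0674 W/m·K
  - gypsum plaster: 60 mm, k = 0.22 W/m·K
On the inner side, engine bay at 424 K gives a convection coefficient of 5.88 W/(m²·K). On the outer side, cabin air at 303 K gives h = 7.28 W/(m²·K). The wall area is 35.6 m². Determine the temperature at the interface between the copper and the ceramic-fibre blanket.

Thermal resistances in series:
R_inner film = 1/(h_i·A) = 1/(5.88×35.6) = 0.004777 K/W
R_copper = L/(kA) = 0.0019/(381×35.6) = 1.401×10^-7 K/W
R_ceramic-fibre blanket = L/(kA) = 0.035/(0.0674×35.6) = 0.01459 K/W
R_gypsum plaster = L/(kA) = 0.06/(0.22×35.6) = 0.007661 K/W
R_outer film = 1/(h_o·A) = 1/(7.28×35.6) = 0.003859 K/W
R_total = 0.03088 K/W;  Q = ΔT/R_total = 121/0.03088 = 3918 W
T_interface = T_inner − Q·ΣR(inner→interface) = 424 − 3920×0.004777

T ≈ 405 K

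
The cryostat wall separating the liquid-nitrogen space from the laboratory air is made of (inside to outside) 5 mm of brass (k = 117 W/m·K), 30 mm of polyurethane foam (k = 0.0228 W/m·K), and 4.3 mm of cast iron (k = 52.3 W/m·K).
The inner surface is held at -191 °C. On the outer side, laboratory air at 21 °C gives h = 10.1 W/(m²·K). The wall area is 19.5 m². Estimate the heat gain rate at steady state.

Using the resistance-network approach (series):
R_brass = L/(kA) = 0.005/(117×19.5) = 2.192×10^-6 K/W
R_polyurethane foam = L/(kA) = 0.03/(0.0228×19.5) = 0.06748 K/W
R_cast iron = L/(kA) = 0.0043/(52.3×19.5) = 4.216×10^-6 K/W
R_outer film = 1/(h_o·A) = 1/(10.1×19.5) = 0.005077 K/W
R_total = 0.07256 K/W
Q = ΔT / R_total = 212 / 0.07256

Q ≈ 2920 W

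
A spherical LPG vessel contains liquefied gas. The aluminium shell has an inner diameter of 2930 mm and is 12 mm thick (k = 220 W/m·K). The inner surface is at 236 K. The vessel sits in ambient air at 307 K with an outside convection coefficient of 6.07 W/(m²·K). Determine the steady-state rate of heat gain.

Q ≈ 11800 W

For a spherical shell R = (1/r₁ − 1/r₂)/(4πk); film R = 1/(h·4πr²). In series:
R_aluminium shell = (1/1.465 − 1/1.477)/(4π×220) = 2.006×10^-6 K/W
R_outer film = 1/(h·4πr_o²) = 1/(6.07×4π×1.477²) = 0.00601 K/W
R_total = 0.006012 K/W
Q = ΔT/R_total = 71/0.006012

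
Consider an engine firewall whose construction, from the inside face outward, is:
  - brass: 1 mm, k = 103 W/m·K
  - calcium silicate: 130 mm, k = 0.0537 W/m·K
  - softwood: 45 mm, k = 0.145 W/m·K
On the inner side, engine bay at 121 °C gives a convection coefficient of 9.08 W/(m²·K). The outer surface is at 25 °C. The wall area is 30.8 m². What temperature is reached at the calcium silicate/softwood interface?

Using the resistance-network approach (series):
R_inner film = 1/(h_i·A) = 1/(9.08×30.8) = 0.003576 K/W
R_brass = L/(kA) = 0.001/(103×30.8) = 3.152×10^-7 K/W
R_calcium silicate = L/(kA) = 0.13/(0.0537×30.8) = 0.0786 K/W
R_softwood = L/(kA) = 0.045/(0.145×30.8) = 0.01008 K/W
R_total = 0.09225 K/W;  Q = ΔT/R_total = 96/0.09225 = 1041 W
T_interface = T_inner − Q·ΣR(inner→interface) = 121 − 1040×0.08218

T ≈ 35.5 °C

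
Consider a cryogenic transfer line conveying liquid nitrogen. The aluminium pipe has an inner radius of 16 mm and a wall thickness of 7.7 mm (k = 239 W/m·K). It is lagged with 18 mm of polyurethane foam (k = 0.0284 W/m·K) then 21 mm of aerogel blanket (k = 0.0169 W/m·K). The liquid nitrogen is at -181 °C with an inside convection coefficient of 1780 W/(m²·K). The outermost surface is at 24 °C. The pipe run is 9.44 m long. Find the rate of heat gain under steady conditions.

Per-layer cylindrical resistances, series-summed:
R_inner film = 1/(h_i·2πr₁L) = 1/(1780×2π×0.016×9.44) = 5.92×10^-4 K/W
R_aluminium pipe wall = ln(23.7/16)/(2π×239×9.44) = 2.772×10^-5 K/W
R_polyurethane foam = ln(41.7/23.7)/(2π×0.0284×9.44) = 0.3354 K/W
R_aerogel blanket = ln(62.7/41.7)/(2π×0.0169×9.44) = 0.4069 K/W
R_total = 0.7429 K/W
Q = ΔT/R_total = 205/0.7429

Q ≈ 276 W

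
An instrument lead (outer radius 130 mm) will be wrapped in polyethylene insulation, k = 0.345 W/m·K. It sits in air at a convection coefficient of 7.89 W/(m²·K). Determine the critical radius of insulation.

For a cylinder r_cr = k/h = 0.345/7.89
r_cr = 43.7 mm; since the bare radius (130 mm) is above r_cr, any added insulation will reduce heat loss.

r_cr ≈ 43.7 mm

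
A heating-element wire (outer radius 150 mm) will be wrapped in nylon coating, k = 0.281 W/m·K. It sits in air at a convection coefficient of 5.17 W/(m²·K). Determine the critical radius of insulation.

r_cr ≈ 54.4 mm

For a cylinder r_cr = k/h = 0.281/5.17
r_cr = 54.4 mm; since the bare radius (150 mm) is above r_cr, any added insulation will reduce heat loss.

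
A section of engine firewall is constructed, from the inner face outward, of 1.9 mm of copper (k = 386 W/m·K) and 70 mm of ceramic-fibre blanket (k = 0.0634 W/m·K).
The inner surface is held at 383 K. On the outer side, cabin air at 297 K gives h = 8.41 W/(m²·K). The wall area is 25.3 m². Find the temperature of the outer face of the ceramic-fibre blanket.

Model the wall as resistances in series:
R_copper = L/(kA) = 0.0019/(386×25.3) = 1.946×10^-7 K/W
R_ceramic-fibre blanket = L/(kA) = 0.07/(0.0634×25.3) = 0.04364 K/W
R_outer film = 1/(h_o·A) = 1/(8.41×25.3) = 0.0047 K/W
R_total = 0.04834 K/W;  Q = ΔT/R_total = 86/0.04834 = 1779 W
T_interface = T_inner − Q·ΣR(inner→interface) = 383 − 1780×0.04364

T ≈ 305 K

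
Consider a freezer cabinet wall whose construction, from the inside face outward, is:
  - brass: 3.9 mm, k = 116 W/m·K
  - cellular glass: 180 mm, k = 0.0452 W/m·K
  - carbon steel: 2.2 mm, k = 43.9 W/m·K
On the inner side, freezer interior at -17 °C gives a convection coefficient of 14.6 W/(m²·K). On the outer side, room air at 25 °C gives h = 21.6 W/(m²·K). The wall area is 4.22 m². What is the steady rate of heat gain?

Q ≈ 43.3 W

Model the wall as resistances in series:
R_inner film = 1/(h_i·A) = 1/(14.6×4.22) = 0.01623 K/W
R_brass = L/(kA) = 0.0039/(116×4.22) = 7.967×10^-6 K/W
R_cellular glass = L/(kA) = 0.18/(0.0452×4.22) = 0.9437 K/W
R_carbon steel = L/(kA) = 0.0022/(43.9×4.22) = 1.188×10^-5 K/W
R_outer film = 1/(h_o·A) = 1/(21.6×4.22) = 0.01097 K/W
R_total = 0.9709 K/W
Q = ΔT / R_total = 42 / 0.9709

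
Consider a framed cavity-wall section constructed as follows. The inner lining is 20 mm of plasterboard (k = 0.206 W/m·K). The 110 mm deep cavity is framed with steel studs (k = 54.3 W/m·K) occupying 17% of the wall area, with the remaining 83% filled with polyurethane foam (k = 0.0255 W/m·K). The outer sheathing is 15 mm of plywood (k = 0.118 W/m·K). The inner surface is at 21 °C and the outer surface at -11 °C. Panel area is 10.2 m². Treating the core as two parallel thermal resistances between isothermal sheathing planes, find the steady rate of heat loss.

Q ≈ 1380 W

Sheathing layers in series; stud and cavity paths in parallel between them.
R_inner = 0.02/(0.206×10.2) = 0.009518 K/W
R_stud  = 0.11/(54.3×0.17×10.2) = 0.001168 K/W
R_cav   = 0.11/(0.0255×0.83×10.2) = 0.5095 K/W
1/R_core = 1/R_stud + 1/R_cav → R_core = 0.001166 K/W
R_outer = 0.015/(0.118×10.2) = 0.01246 K/W
R_total = 0.02315 K/W
Q = ΔT/R_total = 32/0.02315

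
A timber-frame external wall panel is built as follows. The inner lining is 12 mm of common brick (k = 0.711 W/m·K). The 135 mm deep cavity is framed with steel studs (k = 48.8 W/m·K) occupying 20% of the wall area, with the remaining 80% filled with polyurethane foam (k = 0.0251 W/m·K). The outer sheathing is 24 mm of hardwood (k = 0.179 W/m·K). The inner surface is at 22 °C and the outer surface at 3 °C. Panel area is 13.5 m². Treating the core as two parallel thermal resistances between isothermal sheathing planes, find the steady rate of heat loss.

Q ≈ 1560 W

Sheathing layers in series; stud and cavity paths in parallel between them.
R_inner = 0.012/(0.711×13.5) = 0.00125 K/W
R_stud  = 0.135/(48.8×0.2×13.5) = 0.001025 K/W
R_cav   = 0.135/(0.0251×0.8×13.5) = 0.498 K/W
1/R_core = 1/R_stud + 1/R_cav → R_core = 0.001022 K/W
R_outer = 0.024/(0.179×13.5) = 0.009932 K/W
R_total = 0.0122 K/W
Q = ΔT/R_total = 19/0.0122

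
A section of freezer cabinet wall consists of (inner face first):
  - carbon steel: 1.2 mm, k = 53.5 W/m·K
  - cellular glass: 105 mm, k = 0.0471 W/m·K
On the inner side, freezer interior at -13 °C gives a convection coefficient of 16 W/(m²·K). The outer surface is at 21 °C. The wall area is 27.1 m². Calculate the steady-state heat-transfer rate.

Model the wall as resistances in series:
R_inner film = 1/(h_i·A) = 1/(16×27.1) = 0.002306 K/W
R_carbon steel = L/(kA) = 0.0012/(53.5×27.1) = 8.277×10^-7 K/W
R_cellular glass = L/(kA) = 0.105/(0.0471×27.1) = 0.08226 K/W
R_total = 0.08457 K/W
Q = ΔT / R_total = 34 / 0.08457

Q ≈ 402 W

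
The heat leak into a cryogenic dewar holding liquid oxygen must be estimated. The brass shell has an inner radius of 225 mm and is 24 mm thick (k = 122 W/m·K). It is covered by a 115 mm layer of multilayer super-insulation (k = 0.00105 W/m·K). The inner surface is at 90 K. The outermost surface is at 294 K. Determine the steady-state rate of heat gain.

Q ≈ 2.12 W

Spherical conduction: R = (1/r_in − 1/r_out)/(4πk) per layer; series-sum.
R_brass shell = (1/0.225 − 1/0.249)/(4π×122) = 2.794×10^-4 K/W
R_multilayer super-insulation = (1/0.249 − 1/0.364)/(4π×0.00105) = 96.16 K/W
R_total = 96.16 K/W
Q = ΔT/R_total = 204/96.16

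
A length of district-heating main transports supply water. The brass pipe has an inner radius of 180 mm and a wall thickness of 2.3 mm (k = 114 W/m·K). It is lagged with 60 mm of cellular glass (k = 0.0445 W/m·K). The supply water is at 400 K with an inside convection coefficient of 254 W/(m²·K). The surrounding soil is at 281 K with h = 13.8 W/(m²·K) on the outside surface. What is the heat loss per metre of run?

q′ ≈ 111 W/m

Per-layer cylindrical resistances, series-summed:
R_inner film = 1/(h_i·2πr₁L) = 1/(254×2π×0.18×1) = 0.003481 K/W
R_brass pipe wall = ln(182.3/180)/(2π×114×1) = 1.773×10^-5 K/W
R_cellular glass = ln(242.3/182.3)/(2π×0.0445×1) = 1.018 K/W
R_outer film = 1/(h_o·2πr_oL) = 1/(13.8×2π×0.2423×1) = 0.0476 K/W
R_total = 1.069 K/W
Q = ΔT/R_total = 119/1.069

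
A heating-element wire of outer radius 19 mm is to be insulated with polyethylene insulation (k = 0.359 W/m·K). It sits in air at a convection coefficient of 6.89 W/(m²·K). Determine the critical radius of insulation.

For a cylinder r_cr = k/h = 0.359/6.89
r_cr = 52.1 mm; since the bare radius (19 mm) is below r_cr, adding a thin layer of insulation will *increase* heat loss.

r_cr ≈ 52.1 mm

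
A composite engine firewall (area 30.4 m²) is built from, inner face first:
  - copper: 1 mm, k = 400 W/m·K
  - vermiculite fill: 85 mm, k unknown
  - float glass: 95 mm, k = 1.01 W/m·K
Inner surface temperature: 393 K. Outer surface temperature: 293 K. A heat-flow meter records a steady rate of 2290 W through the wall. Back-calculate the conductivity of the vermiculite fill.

Series thermal resistances:
R_copper = L/(kA) = 0.001/(400×30.4) = 8.224×10^-8 K/W
R_float glass = L/(kA) = 0.095/(1.01×30.4) = 0.003094 K/W
Sum of known resistances R_other = 0.003094 K/W
Total R = ΔT/Q = 100/2290 = 0.04367 K/W
R_vermiculite fill = R_total − R_other = 0.04057 K/W
k = L/(R·A) = 0.085/(0.04057×30.4)

k ≈ 0.0689 W/(m·K)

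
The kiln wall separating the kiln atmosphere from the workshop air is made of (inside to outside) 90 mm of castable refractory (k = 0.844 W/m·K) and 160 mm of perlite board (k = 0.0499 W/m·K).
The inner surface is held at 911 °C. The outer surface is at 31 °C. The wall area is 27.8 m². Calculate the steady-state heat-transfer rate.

Q ≈ 7380 W

Using the resistance-network approach (series):
R_castable refractory = L/(kA) = 0.09/(0.844×27.8) = 0.003836 K/W
R_perlite board = L/(kA) = 0.16/(0.0499×27.8) = 0.1153 K/W
R_total = 0.1192 K/W
Q = ΔT / R_total = 880 / 0.1192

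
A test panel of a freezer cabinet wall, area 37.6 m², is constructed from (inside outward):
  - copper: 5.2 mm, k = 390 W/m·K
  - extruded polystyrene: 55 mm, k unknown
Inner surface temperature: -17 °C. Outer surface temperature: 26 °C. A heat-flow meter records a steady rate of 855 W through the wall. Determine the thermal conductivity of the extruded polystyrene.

k ≈ 0.0291 W/(m·K)

Series thermal resistances:
R_copper = L/(kA) = 0.0052/(390×37.6) = 3.546×10^-7 K/W
Sum of known resistances R_other = 3.546×10^-7 K/W
Total R = ΔT/Q = 43/855 = 0.05029 K/W
R_extruded polystyrene = R_total − R_other = 0.05029 K/W
k = L/(R·A) = 0.055/(0.05029×37.6)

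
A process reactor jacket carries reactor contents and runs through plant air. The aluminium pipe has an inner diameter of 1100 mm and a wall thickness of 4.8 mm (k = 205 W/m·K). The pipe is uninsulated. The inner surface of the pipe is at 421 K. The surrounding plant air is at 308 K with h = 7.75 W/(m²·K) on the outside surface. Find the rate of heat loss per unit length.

Per-layer cylindrical resistances, series-summed:
R_aluminium pipe wall = ln(554.8/550)/(2π×205×1) = 6.746×10^-6 K/W
R_outer film = 1/(h_o·2πr_oL) = 1/(7.75×2π×0.5548×1) = 0.03702 K/W
R_total = 0.03702 K/W
Q = ΔT/R_total = 113/0.03702

q′ ≈ 3050 W/m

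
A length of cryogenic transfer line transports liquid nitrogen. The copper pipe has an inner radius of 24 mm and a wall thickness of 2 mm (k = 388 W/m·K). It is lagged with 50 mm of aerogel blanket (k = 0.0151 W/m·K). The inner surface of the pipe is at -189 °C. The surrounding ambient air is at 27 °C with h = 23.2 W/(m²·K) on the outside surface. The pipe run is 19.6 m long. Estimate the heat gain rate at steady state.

Per-layer cylindrical resistances, series-summed:
R_copper pipe wall = ln(26/24)/(2π×388×19.6) = 1.675×10^-6 K/W
R_aerogel blanket = ln(76/26)/(2π×0.0151×19.6) = 0.5768 K/W
R_outer film = 1/(h_o·2πr_oL) = 1/(23.2×2π×0.076×19.6) = 0.004605 K/W
R_total = 0.5814 K/W
Q = ΔT/R_total = 216/0.5814

Q ≈ 372 W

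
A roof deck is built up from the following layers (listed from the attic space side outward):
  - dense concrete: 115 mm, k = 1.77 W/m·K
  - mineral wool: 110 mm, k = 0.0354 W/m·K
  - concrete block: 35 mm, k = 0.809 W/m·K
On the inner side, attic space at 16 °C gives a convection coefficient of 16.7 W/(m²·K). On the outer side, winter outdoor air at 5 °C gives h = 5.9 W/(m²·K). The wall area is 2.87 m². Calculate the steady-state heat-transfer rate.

Q ≈ 9.16 W

Model the wall as resistances in series:
R_inner film = 1/(h_i·A) = 1/(16.7×2.87) = 0.02086 K/W
R_dense concrete = L/(kA) = 0.115/(1.77×2.87) = 0.02264 K/W
R_mineral wool = L/(kA) = 0.11/(0.0354×2.87) = 1.083 K/W
R_concrete block = L/(kA) = 0.035/(0.809×2.87) = 0.01507 K/W
R_outer film = 1/(h_o·A) = 1/(5.9×2.87) = 0.05906 K/W
R_total = 1.2 K/W
Q = ΔT / R_total = 11 / 1.2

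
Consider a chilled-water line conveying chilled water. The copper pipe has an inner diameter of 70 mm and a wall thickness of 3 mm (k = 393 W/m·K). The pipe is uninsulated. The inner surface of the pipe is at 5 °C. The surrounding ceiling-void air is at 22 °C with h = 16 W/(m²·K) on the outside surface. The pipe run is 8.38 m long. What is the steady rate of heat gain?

Q ≈ 544 W

Per-layer cylindrical resistances, series-summed:
R_copper pipe wall = ln(38/35)/(2π×393×8.38) = 3.974×10^-6 K/W
R_outer film = 1/(h_o·2πr_oL) = 1/(16×2π×0.038×8.38) = 0.03124 K/W
R_total = 0.03124 K/W
Q = ΔT/R_total = 17/0.03124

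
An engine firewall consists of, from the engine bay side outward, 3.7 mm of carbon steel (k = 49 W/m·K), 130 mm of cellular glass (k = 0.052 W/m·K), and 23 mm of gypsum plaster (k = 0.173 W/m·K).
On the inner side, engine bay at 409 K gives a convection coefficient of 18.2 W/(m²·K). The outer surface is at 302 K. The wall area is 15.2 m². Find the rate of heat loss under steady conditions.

Q ≈ 605 W

Using the resistance-network approach (series):
R_inner film = 1/(h_i·A) = 1/(18.2×15.2) = 0.003615 K/W
R_carbon steel = L/(kA) = 0.0037/(49×15.2) = 4.968×10^-6 K/W
R_cellular glass = L/(kA) = 0.13/(0.052×15.2) = 0.1645 K/W
R_gypsum plaster = L/(kA) = 0.023/(0.173×15.2) = 0.008747 K/W
R_total = 0.1768 K/W
Q = ΔT / R_total = 107 / 0.1768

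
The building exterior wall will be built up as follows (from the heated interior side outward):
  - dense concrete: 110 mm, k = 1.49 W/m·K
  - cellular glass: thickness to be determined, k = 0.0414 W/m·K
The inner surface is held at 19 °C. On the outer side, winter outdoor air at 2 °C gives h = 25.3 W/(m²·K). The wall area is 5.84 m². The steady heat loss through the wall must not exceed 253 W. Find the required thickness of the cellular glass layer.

L ≈ 11.6 mm

Series thermal resistances:
R_dense concrete = L/(kA) = 0.11/(1.49×5.84) = 0.01264 K/W
R_outer film = 1/(h_o·A) = 1/(25.3×5.84) = 0.006768 K/W
Sum of the known resistances R_other = 0.01941 K/W
Required total resistance R_tot = ΔT/Q_allow = 17/253 = 0.06719 K/W
R_cellular glass = R_tot − R_other = 0.04778 K/W
L = R·k·A = 0.04778×0.0414×5.84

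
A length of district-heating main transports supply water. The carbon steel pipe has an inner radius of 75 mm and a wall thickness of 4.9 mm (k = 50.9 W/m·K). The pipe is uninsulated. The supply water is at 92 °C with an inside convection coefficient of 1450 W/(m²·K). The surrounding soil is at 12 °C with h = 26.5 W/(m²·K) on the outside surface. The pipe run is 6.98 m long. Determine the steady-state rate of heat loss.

For a radial system each layer contributes R = ln(r_out/r_in)/(2πkL); films add R = 1/(hA).
R_inner film = 1/(h_i·2πr₁L) = 1/(1450×2π×0.075×6.98) = 2.097×10^-4 K/W
R_carbon steel pipe wall = ln(79.9/75)/(2π×50.9×6.98) = 2.835×10^-5 K/W
R_outer film = 1/(h_o·2πr_oL) = 1/(26.5×2π×0.0799×6.98) = 0.01077 K/W
R_total = 0.01101 K/W
Q = ΔT/R_total = 80/0.01101

Q ≈ 7270 W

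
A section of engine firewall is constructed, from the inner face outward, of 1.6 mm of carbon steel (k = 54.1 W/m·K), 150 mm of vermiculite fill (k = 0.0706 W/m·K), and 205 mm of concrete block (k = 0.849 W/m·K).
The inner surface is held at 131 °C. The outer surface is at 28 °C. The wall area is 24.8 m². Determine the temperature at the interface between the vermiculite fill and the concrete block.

Thermal resistances in series:
R_carbon steel = L/(kA) = 0.0016/(54.1×24.8) = 1.193×10^-6 K/W
R_vermiculite fill = L/(kA) = 0.15/(0.0706×24.8) = 0.08567 K/W
R_concrete block = L/(kA) = 0.205/(0.849×24.8) = 0.009736 K/W
R_total = 0.09541 K/W;  Q = ΔT/R_total = 103/0.09541 = 1080 W
T_interface = T_inner − Q·ΣR(inner→interface) = 131 − 1080×0.08567

T ≈ 38.5 °C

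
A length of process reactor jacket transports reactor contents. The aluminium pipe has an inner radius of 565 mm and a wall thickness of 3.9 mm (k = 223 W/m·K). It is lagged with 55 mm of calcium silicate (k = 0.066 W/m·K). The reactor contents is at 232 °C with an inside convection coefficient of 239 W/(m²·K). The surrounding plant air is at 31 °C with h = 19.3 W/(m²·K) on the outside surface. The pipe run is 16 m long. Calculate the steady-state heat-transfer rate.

Q ≈ 13600 W

Radial resistances (cylindrical: R_cond = ln(r_o/r_i)/(2πkL), R_conv = 1/(h·2πrL)):
R_inner film = 1/(h_i·2πr₁L) = 1/(239×2π×0.565×16) = 7.366×10^-5 K/W
R_aluminium pipe wall = ln(568.9/565)/(2π×223×16) = 3.068×10^-7 K/W
R_calcium silicate = ln(623.9/568.9)/(2π×0.066×16) = 0.01391 K/W
R_outer film = 1/(h_o·2πr_oL) = 1/(19.3×2π×0.6239×16) = 8.261×10^-4 K/W
R_total = 0.01481 K/W
Q = ΔT/R_total = 201/0.01481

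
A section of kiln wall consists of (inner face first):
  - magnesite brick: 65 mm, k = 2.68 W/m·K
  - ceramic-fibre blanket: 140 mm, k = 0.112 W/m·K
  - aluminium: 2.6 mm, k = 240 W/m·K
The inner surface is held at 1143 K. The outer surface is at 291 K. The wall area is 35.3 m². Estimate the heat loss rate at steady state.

Series thermal resistances:
R_magnesite brick = L/(kA) = 0.065/(2.68×35.3) = 6.871×10^-4 K/W
R_ceramic-fibre blanket = L/(kA) = 0.14/(0.112×35.3) = 0.03541 K/W
R_aluminium = L/(kA) = 0.0026/(240×35.3) = 3.069×10^-7 K/W
R_total = 0.0361 K/W
Q = ΔT / R_total = 852 / 0.0361

Q ≈ 23600 W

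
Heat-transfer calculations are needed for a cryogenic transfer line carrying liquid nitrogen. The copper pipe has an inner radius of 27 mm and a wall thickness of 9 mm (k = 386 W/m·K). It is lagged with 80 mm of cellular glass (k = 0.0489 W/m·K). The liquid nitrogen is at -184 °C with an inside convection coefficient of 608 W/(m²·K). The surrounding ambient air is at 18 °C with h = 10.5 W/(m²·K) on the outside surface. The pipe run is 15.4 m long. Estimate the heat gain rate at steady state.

Q ≈ 788 W

Cylindrical conduction, so R = ln(r₂/r₁)/(2πkL) per layer, in series:
R_inner film = 1/(h_i·2πr₁L) = 1/(608×2π×0.027×15.4) = 6.296×10^-4 K/W
R_copper pipe wall = ln(36/27)/(2π×386×15.4) = 7.702×10^-6 K/W
R_cellular glass = ln(116/36)/(2π×0.0489×15.4) = 0.2473 K/W
R_outer film = 1/(h_o·2πr_oL) = 1/(10.5×2π×0.116×15.4) = 0.008485 K/W
R_total = 0.2564 K/W
Q = ΔT/R_total = 202/0.2564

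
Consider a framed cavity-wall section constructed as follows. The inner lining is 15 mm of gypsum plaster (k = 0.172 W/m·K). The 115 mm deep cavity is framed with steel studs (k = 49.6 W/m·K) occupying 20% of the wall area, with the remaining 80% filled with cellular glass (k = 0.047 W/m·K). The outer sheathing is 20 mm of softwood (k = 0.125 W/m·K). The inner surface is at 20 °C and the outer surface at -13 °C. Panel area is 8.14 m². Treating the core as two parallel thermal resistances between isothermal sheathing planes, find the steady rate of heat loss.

Q ≈ 1040 W

Sheathing layers in series; stud and cavity paths in parallel between them.
R_inner = 0.015/(0.172×8.14) = 0.01071 K/W
R_stud  = 0.115/(49.6×0.2×8.14) = 0.001424 K/W
R_cav   = 0.115/(0.047×0.8×8.14) = 0.3757 K/W
1/R_core = 1/R_stud + 1/R_cav → R_core = 0.001419 K/W
R_outer = 0.02/(0.125×8.14) = 0.01966 K/W
R_total = 0.03179 K/W
Q = ΔT/R_total = 33/0.03179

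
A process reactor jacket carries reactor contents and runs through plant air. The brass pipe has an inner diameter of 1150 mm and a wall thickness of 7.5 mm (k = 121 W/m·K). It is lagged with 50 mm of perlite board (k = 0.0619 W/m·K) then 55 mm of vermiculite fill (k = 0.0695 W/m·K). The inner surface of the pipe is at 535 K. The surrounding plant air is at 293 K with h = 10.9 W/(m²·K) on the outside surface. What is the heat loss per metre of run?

q′ ≈ 571 W/m

Treating each annulus and film as a series resistance:
R_brass pipe wall = ln(582.5/575)/(2π×121×1) = 1.705×10^-5 K/W
R_perlite board = ln(632.5/582.5)/(2π×0.0619×1) = 0.2117 K/W
R_vermiculite fill = ln(687.5/632.5)/(2π×0.0695×1) = 0.1909 K/W
R_outer film = 1/(h_o·2πr_oL) = 1/(10.9×2π×0.6875×1) = 0.02124 K/W
R_total = 0.4239 K/W
Q = ΔT/R_total = 242/0.4239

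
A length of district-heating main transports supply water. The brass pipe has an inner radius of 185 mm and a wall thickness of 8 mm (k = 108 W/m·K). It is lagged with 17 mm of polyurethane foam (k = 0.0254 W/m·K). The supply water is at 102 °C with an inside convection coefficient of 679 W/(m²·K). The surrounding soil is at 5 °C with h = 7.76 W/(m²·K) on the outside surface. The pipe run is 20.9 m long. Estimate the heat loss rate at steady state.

Per-layer cylindrical resistances, series-summed:
R_inner film = 1/(h_i·2πr₁L) = 1/(679×2π×0.185×20.9) = 6.062×10^-5 K/W
R_brass pipe wall = ln(193/185)/(2π×108×20.9) = 2.985×10^-6 K/W
R_polyurethane foam = ln(210/193)/(2π×0.0254×20.9) = 0.02531 K/W
R_outer film = 1/(h_o·2πr_oL) = 1/(7.76×2π×0.21×20.9) = 0.004673 K/W
R_total = 0.03005 K/W
Q = ΔT/R_total = 97/0.03005

Q ≈ 3230 W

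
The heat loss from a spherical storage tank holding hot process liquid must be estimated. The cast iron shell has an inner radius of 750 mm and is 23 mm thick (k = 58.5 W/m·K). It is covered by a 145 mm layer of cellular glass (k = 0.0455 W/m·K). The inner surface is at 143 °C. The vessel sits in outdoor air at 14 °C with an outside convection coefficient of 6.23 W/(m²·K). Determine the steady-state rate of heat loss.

Q ≈ 346 W

Each spherical layer contributes R = (1/r_i − 1/r_o)/(4πk):
R_cast iron shell = (1/0.75 − 1/0.773)/(4π×58.5) = 5.397×10^-5 K/W
R_cellular glass = (1/0.773 − 1/0.918)/(4π×0.0455) = 0.3574 K/W
R_outer film = 1/(h·4πr_o²) = 1/(6.23×4π×0.918²) = 0.01516 K/W
R_total = 0.3726 K/W
Q = ΔT/R_total = 129/0.3726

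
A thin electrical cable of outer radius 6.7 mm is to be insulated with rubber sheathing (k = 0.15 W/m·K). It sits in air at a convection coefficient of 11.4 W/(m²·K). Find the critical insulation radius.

For a cylinder r_cr = k/h = 0.15/11.4
r_cr = 13.2 mm; since the bare radius (6.7 mm) is below r_cr, adding a thin layer of insulation will *increase* heat loss.

r_cr ≈ 13.2 mm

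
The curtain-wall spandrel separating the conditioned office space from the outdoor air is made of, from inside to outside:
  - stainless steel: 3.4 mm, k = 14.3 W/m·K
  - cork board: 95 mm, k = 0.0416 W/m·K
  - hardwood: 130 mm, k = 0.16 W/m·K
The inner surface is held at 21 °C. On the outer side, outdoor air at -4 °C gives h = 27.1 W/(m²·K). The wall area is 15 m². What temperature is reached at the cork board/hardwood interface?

Using the resistance-network approach (series):
R_stainless steel = L/(kA) = 0.0034/(14.3×15) = 1.585×10^-5 K/W
R_cork board = L/(kA) = 0.095/(0.0416×15) = 0.1522 K/W
R_hardwood = L/(kA) = 0.13/(0.16×15) = 0.05417 K/W
R_outer film = 1/(h_o·A) = 1/(27.1×15) = 0.00246 K/W
R_total = 0.2089 K/W;  Q = ΔT/R_total = 25/0.2089 = 119.7 W
T_interface = T_inner − Q·ΣR(inner→interface) = 21 − 120×0.1523

T ≈ 2.78 °C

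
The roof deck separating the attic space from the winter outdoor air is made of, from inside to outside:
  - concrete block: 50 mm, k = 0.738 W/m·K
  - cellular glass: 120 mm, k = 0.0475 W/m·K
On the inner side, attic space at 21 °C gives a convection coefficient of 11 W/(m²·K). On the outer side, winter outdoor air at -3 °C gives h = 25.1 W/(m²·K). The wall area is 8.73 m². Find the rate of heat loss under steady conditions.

Q ≈ 76.9 W

Model the wall as resistances in series:
R_inner film = 1/(h_i·A) = 1/(11×8.73) = 0.01041 K/W
R_concrete block = L/(kA) = 0.05/(0.738×8.73) = 0.007761 K/W
R_cellular glass = L/(kA) = 0.12/(0.0475×8.73) = 0.2894 K/W
R_outer film = 1/(h_o·A) = 1/(25.1×8.73) = 0.004564 K/W
R_total = 0.3121 K/W
Q = ΔT / R_total = 24 / 0.3121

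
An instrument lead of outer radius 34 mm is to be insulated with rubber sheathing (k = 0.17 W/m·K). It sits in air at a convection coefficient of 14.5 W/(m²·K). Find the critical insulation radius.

For a cylinder r_cr = k/h = 0.17/14.5
r_cr = 11.7 mm; since the bare radius (34 mm) is above r_cr, any added insulation will reduce heat loss.

r_cr ≈ 11.7 mm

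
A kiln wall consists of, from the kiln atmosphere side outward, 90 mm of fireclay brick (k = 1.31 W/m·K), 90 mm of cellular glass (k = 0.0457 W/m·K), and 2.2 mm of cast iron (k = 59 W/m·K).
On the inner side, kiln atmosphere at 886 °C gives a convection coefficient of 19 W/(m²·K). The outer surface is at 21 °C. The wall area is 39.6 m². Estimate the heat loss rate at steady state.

Thermal resistances in series:
R_inner film = 1/(h_i·A) = 1/(19×39.6) = 0.001329 K/W
R_fireclay brick = L/(kA) = 0.09/(1.31×39.6) = 0.001735 K/W
R_cellular glass = L/(kA) = 0.09/(0.0457×39.6) = 0.04973 K/W
R_cast iron = L/(kA) = 0.0022/(59×39.6) = 9.416×10^-7 K/W
R_total = 0.0528 K/W
Q = ΔT / R_total = 865 / 0.0528

Q ≈ 16400 W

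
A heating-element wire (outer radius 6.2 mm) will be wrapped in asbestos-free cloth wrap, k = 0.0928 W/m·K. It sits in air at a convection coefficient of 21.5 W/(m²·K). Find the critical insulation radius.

For a cylinder r_cr = k/h = 0.0928/21.5
r_cr = 4.32 mm; since the bare radius (6.2 mm) is above r_cr, any added insulation will reduce heat loss.

r_cr ≈ 4.32 mm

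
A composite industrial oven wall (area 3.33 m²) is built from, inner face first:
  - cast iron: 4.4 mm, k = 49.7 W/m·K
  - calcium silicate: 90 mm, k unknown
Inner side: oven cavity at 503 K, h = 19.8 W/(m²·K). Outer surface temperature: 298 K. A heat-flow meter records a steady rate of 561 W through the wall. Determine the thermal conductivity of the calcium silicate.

Model the wall as resistances in series:
R_inner film = 1/(h_i·A) = 1/(19.8×3.33) = 0.01517 K/W
R_cast iron = L/(kA) = 0.0044/(49.7×3.33) = 2.659×10^-5 K/W
Sum of known resistances R_other = 0.01519 K/W
Total R = ΔT/Q = 205/561 = 0.3654 K/W
R_calcium silicate = R_total − R_other = 0.3502 K/W
k = L/(R·A) = 0.09/(0.3502×3.33)

k ≈ 0.0772 W/(m·K)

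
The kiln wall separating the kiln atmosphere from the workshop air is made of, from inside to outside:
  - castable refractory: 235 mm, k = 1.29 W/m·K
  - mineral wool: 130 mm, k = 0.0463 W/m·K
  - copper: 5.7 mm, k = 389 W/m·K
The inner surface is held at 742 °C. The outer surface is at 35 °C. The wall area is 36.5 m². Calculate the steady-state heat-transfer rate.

Series thermal resistances:
R_castable refractory = L/(kA) = 0.235/(1.29×36.5) = 0.004991 K/W
R_mineral wool = L/(kA) = 0.13/(0.0463×36.5) = 0.07693 K/W
R_copper = L/(kA) = 0.0057/(389×36.5) = 4.015×10^-7 K/W
R_total = 0.08192 K/W
Q = ΔT / R_total = 707 / 0.08192

Q ≈ 8630 W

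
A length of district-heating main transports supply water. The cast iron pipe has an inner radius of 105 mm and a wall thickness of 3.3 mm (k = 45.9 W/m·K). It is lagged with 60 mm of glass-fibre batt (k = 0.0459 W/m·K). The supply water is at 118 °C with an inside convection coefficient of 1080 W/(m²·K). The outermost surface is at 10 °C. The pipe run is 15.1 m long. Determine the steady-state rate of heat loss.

Q ≈ 1070 W

Per-layer cylindrical resistances, series-summed:
R_inner film = 1/(h_i·2πr₁L) = 1/(1080×2π×0.105×15.1) = 9.295×10^-5 K/W
R_cast iron pipe wall = ln(108.3/105)/(2π×45.9×15.1) = 7.106×10^-6 K/W
R_glass-fibre batt = ln(168.3/108.3)/(2π×0.0459×15.1) = 0.1012 K/W
R_total = 0.1013 K/W
Q = ΔT/R_total = 108/0.1013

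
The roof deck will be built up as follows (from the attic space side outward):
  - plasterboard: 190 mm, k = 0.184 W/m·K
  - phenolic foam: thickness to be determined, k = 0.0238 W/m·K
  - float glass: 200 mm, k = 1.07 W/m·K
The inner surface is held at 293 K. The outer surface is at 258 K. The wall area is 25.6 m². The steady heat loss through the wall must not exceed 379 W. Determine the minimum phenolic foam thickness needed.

L ≈ 27.2 mm

Series thermal resistances:
R_plasterboard = L/(kA) = 0.19/(0.184×25.6) = 0.04034 K/W
R_float glass = L/(kA) = 0.2/(1.07×25.6) = 0.007301 K/W
Sum of the known resistances R_other = 0.04764 K/W
Required total resistance R_tot = ΔT/Q_allow = 35/379 = 0.09235 K/W
R_phenolic foam = R_tot − R_other = 0.04471 K/W
L = R·k·A = 0.04471×0.0238×25.6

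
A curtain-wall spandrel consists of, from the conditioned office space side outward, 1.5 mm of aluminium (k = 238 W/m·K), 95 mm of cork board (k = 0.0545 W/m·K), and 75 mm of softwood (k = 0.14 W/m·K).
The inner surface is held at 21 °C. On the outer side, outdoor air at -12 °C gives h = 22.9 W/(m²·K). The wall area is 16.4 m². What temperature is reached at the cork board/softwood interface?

T ≈ -3.77 °C

Thermal resistances in series:
R_aluminium = L/(kA) = 0.0015/(238×16.4) = 3.843×10^-7 K/W
R_cork board = L/(kA) = 0.095/(0.0545×16.4) = 0.1063 K/W
R_softwood = L/(kA) = 0.075/(0.14×16.4) = 0.03267 K/W
R_outer film = 1/(h_o·A) = 1/(22.9×16.4) = 0.002663 K/W
R_total = 0.1416 K/W;  Q = ΔT/R_total = 33/0.1416 = 233 W
T_interface = T_inner − Q·ΣR(inner→interface) = 21 − 233×0.1063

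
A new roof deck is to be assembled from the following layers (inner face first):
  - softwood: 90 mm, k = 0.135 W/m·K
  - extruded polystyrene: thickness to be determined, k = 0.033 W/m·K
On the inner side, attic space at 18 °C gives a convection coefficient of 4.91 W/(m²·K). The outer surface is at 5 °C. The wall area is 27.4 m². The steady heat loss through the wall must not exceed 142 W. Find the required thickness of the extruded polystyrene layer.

Model the wall as resistances in series:
R_inner film = 1/(h_i·A) = 1/(4.91×27.4) = 0.007433 K/W
R_softwood = L/(kA) = 0.09/(0.135×27.4) = 0.02433 K/W
Sum of the known resistances R_other = 0.03176 K/W
Required total resistance R_tot = ΔT/Q_allow = 13/142 = 0.09155 K/W
R_extruded polystyrene = R_tot − R_other = 0.05979 K/W
L = R·k·A = 0.05979×0.033×27.4

L ≈ 54.1 mm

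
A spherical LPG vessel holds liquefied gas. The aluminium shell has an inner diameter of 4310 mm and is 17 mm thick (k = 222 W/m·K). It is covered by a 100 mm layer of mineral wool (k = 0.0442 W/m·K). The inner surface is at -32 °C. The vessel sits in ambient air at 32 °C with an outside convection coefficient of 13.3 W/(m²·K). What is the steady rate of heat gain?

Spherical conduction: R = (1/r_in − 1/r_out)/(4πk) per layer; series-sum.
R_aluminium shell = (1/2.155 − 1/2.172)/(4π×222) = 1.302×10^-6 K/W
R_mineral wool = (1/2.172 − 1/2.272)/(4π×0.0442) = 0.03648 K/W
R_outer film = 1/(h·4πr_o²) = 1/(13.3×4π×2.272²) = 0.001159 K/W
R_total = 0.03764 K/W
Q = ΔT/R_total = 64/0.03764

Q ≈ 1700 W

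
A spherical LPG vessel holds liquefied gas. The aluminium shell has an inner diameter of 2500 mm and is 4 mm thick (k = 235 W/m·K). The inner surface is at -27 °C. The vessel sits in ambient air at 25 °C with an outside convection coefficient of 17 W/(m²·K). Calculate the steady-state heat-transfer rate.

For a spherical shell R = (1/r₁ − 1/r₂)/(4πk); film R = 1/(h·4πr²). In series:
R_aluminium shell = (1/1.25 − 1/1.254)/(4π×235) = 8.641×10^-7 K/W
R_outer film = 1/(h·4πr_o²) = 1/(17×4π×1.254²) = 0.002977 K/W
R_total = 0.002978 K/W
Q = ΔT/R_total = 52/0.002978

Q ≈ 17500 W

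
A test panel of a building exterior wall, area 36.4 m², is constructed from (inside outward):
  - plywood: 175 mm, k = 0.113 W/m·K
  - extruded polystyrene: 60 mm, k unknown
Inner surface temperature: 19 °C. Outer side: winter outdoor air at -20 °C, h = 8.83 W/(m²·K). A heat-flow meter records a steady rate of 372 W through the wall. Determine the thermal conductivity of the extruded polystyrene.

k ≈ 0.0279 W/(m·K)

Series thermal resistances:
R_plywood = L/(kA) = 0.175/(0.113×36.4) = 0.04255 K/W
R_outer film = 1/(h_o·A) = 1/(8.83×36.4) = 0.003111 K/W
Sum of known resistances R_other = 0.04566 K/W
Total R = ΔT/Q = 39/372 = 0.1048 K/W
R_extruded polystyrene = R_total − R_other = 0.05918 K/W
k = L/(R·A) = 0.06/(0.05918×36.4)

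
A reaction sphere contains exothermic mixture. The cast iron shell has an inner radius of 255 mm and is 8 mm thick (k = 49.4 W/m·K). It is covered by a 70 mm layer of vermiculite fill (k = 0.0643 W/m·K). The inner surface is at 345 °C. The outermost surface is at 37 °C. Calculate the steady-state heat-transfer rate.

Q ≈ 311 W

Each spherical layer contributes R = (1/r_i − 1/r_o)/(4πk):
R_cast iron shell = (1/0.255 − 1/0.263)/(4π×49.4) = 1.922×10^-4 K/W
R_vermiculite fill = (1/0.263 − 1/0.333)/(4π×0.0643) = 0.9892 K/W
R_total = 0.9894 K/W
Q = ΔT/R_total = 308/0.9894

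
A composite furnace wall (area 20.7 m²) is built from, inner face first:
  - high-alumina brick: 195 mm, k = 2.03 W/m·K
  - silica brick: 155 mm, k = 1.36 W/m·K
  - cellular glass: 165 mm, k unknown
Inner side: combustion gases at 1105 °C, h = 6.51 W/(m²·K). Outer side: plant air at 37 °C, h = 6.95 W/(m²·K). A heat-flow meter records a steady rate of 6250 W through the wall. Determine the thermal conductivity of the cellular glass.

Treating each layer as a thermal resistance in series:
R_inner film = 1/(h_i·A) = 1/(6.51×20.7) = 0.007421 K/W
R_high-alumina brick = L/(kA) = 0.195/(2.03×20.7) = 0.004641 K/W
R_silica brick = L/(kA) = 0.155/(1.36×20.7) = 0.005506 K/W
R_outer film = 1/(h_o·A) = 1/(6.95×20.7) = 0.006951 K/W
Sum of known resistances R_other = 0.02452 K/W
Total R = ΔT/Q = 1068/6250 = 0.1709 K/W
R_cellular glass = R_total − R_other = 0.1464 K/W
k = L/(R·A) = 0.165/(0.1464×20.7)

k ≈ 0.0545 W/(m·K)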